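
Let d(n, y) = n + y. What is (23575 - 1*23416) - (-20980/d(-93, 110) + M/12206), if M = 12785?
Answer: 16991609/12206 ≈ 1392.1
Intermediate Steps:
(23575 - 1*23416) - (-20980/d(-93, 110) + M/12206) = (23575 - 1*23416) - (-20980/(-93 + 110) + 12785/12206) = (23575 - 23416) - (-20980/17 + 12785*(1/12206)) = 159 - (-20980*1/17 + 12785/12206) = 159 - (-20980/17 + 12785/12206) = 159 - 1*(-15050855/12206) = 159 + 15050855/12206 = 16991609/12206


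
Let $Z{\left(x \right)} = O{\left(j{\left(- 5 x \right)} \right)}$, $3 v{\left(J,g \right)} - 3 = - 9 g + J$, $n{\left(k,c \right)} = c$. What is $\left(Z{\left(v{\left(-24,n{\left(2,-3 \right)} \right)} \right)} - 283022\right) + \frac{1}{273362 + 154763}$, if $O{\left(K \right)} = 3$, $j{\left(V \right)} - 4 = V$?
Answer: $- \frac{121167509374}{428125} \approx -2.8302 \cdot 10^{5}$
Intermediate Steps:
$j{\left(V \right)} = 4 + V$
$v{\left(J,g \right)} = 1 - 3 g + \frac{J}{3}$ ($v{\left(J,g \right)} = 1 + \frac{- 9 g + J}{3} = 1 + \frac{J - 9 g}{3} = 1 + \left(- 3 g + \frac{J}{3}\right) = 1 - 3 g + \frac{J}{3}$)
$Z{\left(x \right)} = 3$
$\left(Z{\left(v{\left(-24,n{\left(2,-3 \right)} \right)} \right)} - 283022\right) + \frac{1}{273362 + 154763} = \left(3 - 283022\right) + \frac{1}{273362 + 154763} = -283019 + \frac{1}{428125} = - \frac{121167509374}{428125}$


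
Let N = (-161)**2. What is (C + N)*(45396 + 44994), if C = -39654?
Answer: -1241325870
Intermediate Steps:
N = 25921
(C + N)*(45396 + 44994) = (-39654 + 25921)*(45396 + 44994) = -13733*90390 = -1241325870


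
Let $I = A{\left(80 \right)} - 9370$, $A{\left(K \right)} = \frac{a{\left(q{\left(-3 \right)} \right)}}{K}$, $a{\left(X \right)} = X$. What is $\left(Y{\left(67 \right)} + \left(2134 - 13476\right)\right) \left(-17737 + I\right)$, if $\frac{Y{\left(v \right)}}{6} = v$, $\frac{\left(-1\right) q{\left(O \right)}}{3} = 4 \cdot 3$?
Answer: $296555503$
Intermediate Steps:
$q{\left(O \right)} = -36$ ($q{\left(O \right)} = - 3 \cdot 4 \cdot 3 = \left(-3\right) 12 = -36$)
$A{\left(K \right)} = - \frac{36}{K}$
$Y{\left(v \right)} = 6 v$
$I = - \frac{187409}{20}$ ($I = - \frac{36}{80} - 9370 = \left(-36\right) \frac{1}{80} - 9370 = - \frac{9}{20} - 9370 = - \frac{187409}{20} \approx -9370.5$)
$\left(Y{\left(67 \right)} + \left(2134 - 13476\right)\right) \left(-17737 + I\right) = \left(6 \cdot 67 + \left(2134 - 13476\right)\right) \left(-17737 - \frac{187409}{20}\right) = \left(402 - 11342\right) \left(- \frac{542149}{20}\right) = \left(-10940\right) \left(- \frac{542149}{20}\right) = 296555503$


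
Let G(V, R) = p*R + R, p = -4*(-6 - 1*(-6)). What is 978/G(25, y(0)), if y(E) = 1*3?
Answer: 326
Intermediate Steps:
y(E) = 3
p = 0 (p = -4*(-6 + 6) = -4*0 = 0)
G(V, R) = R (G(V, R) = 0*R + R = 0 + R = R)
978/G(25, y(0)) = 978/3 = 978*(⅓) = 326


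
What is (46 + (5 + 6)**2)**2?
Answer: 27889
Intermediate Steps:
(46 + (5 + 6)**2)**2 = (46 + 11**2)**2 = (46 + 121)**2 = 167**2 = 27889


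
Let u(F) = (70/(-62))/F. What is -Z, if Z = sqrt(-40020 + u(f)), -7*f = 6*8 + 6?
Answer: -I*sqrt(12460741710)/558 ≈ -200.05*I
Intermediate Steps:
f = -54/7 (f = -(6*8 + 6)/7 = -(48 + 6)/7 = -1/7*54 = -54/7 ≈ -7.7143)
u(F) = -35/(31*F) (u(F) = (70*(-1/62))/F = -35/(31*F))
Z = I*sqrt(12460741710)/558 (Z = sqrt(-40020 - 35/(31*(-54/7))) = sqrt(-40020 - 35/31*(-7/54)) = sqrt(-40020 + 245/1674) = sqrt(-66993235/1674) = I*sqrt(12460741710)/558 ≈ 200.05*I)
-Z = -I*sqrt(12460741710)/558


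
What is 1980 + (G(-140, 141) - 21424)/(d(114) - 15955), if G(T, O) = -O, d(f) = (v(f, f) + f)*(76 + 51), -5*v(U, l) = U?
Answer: 43396565/21863 ≈ 1984.9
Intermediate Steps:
v(U, l) = -U/5
d(f) = 508*f/5 (d(f) = (-f/5 + f)*(76 + 51) = (4*f/5)*127 = 508*f/5)
1980 + (G(-140, 141) - 21424)/(d(114) - 15955) = 1980 + (-1*141 - 21424)/((508/5)*114 - 15955) = 1980 + (-141 - 21424)/(57912/5 - 15955) = 1980 - 21565/(-21863/5) = 1980 - 21565*(-5/21863) = 1980 + 107825/21863 = 43396565/21863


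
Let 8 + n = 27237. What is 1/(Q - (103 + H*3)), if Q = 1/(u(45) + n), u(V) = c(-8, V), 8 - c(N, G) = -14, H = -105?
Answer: 27251/5777213 ≈ 0.0047170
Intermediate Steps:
c(N, G) = 22 (c(N, G) = 8 - 1*(-14) = 8 + 14 = 22)
u(V) = 22
n = 27229 (n = -8 + 27237 = 27229)
Q = 1/27251 (Q = 1/(22 + 27229) = 1/27251 ≈ 3.6696e-5)
1/(Q - (103 + H*3)) = 1/(1/27251 - (103 - 105*3)) = 1/(1/27251 - (103 - 315)) = 1/(1/27251 - 1*(-212)) = 1/(1/27251 + 212) = 1/(5777213/27251) = 27251/5777213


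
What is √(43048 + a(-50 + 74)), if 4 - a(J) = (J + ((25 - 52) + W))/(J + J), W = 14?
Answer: √6199455/12 ≈ 207.49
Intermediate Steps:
a(J) = 4 - (-13 + J)/(2*J) (a(J) = 4 - (J + ((25 - 52) + 14))/(J + J) = 4 - (J + (-27 + 14))/(2*J) = 4 - (J - 13)*1/(2*J) = 4 - (-13 + J)*1/(2*J) = 4 - (-13 + J)/(2*J))
√(43048 + a(-50 + 74)) = √(43048 + (13 + 7*(-50 + 74))/(2*(-50 + 74))) = √(43048 + (½)*(13 + 7*24)/24) = √(43048 + (½)*(1/24)*(13 + 168)) = √(43048 + (½)*(1/24)*181) = √(43048 + 181/48) = √(2066485/48) = √6199455/12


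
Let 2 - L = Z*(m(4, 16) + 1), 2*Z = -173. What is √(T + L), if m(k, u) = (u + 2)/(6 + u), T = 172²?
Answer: 2*√899734/11 ≈ 172.46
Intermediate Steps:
T = 29584
m(k, u) = (2 + u)/(6 + u)
Z = -173/2 (Z = (½)*(-173) = -173/2 ≈ -86.500)
L = 1752/11 (L = 2 - (-173)*((2 + 16)/(6 + 16) + 1)/2 = 2 - (-173)*(18/22 + 1)/2 = 2 - (-173)*((1/22)*18 + 1)/2 = 2 - (-173)*(9/11 + 1)/2 = 2 - (-173)*20/(2*11) = 2 - 1*(-1730/11) = 2 + 1730/11 = 1752/11 ≈ 159.27)
√(T + L) = √(29584 + 1752/11) = √(327176/11) = 2*√899734/11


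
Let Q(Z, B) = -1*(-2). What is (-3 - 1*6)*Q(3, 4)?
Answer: -18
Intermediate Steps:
Q(Z, B) = 2
(-3 - 1*6)*Q(3, 4) = (-3 - 1*6)*2 = (-3 - 6)*2 = -9*2 = -18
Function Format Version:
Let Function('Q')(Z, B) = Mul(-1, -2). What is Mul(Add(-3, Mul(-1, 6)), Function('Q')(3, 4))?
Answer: -18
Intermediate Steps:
Function('Q')(Z, B) = 2
Mul(Add(-3, Mul(-1, 6)), Function('Q')(3, 4)) = Mul(Add(-3, Mul(-1, 6)), 2) = Mul(Add(-3, -6), 2) = Mul(-9, 2) = -18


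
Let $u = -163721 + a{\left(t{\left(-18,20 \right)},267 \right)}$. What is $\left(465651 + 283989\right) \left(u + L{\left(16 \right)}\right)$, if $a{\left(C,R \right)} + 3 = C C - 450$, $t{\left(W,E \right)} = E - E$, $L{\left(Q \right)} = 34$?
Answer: $-123045909600$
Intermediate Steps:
$t{\left(W,E \right)} = 0$
$a{\left(C,R \right)} = -453 + C^{2}$ ($a{\left(C,R \right)} = -3 + \left(C C - 450\right) = -3 + \left(C^{2} - 450\right) = -3 + \left(-450 + C^{2}\right) = -453 + C^{2}$)
$u = -164174$ ($u = -163721 - \left(453 - 0^{2}\right) = -163721 + \left(-453 + 0\right) = -163721 - 453 = -164174$)
$\left(465651 + 283989\right) \left(u + L{\left(16 \right)}\right) = \left(465651 + 283989\right) \left(-164174 + 34\right) = 749640 \left(-164140\right) = -123045909600$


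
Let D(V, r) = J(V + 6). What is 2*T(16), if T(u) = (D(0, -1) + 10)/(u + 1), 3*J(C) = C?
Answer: 24/17 ≈ 1.4118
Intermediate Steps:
J(C) = C/3
D(V, r) = 2 + V/3 (D(V, r) = (V + 6)/3 = (6 + V)/3 = 2 + V/3)
T(u) = 12/(1 + u) (T(u) = ((2 + (⅓)*0) + 10)/(u + 1) = ((2 + 0) + 10)/(1 + u) = (2 + 10)/(1 + u) = 12/(1 + u))
2*T(16) = 2*(12/(1 + 16)) = 2*(12/17) = 24/17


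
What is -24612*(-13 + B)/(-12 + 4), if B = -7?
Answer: -61530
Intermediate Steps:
-24612*(-13 + B)/(-12 + 4) = -24612*(-13 - 7)/(-12 + 4) = -(-492240)/(-8) = -(-492240)*(-1)/8 = -24612*5/2 = -61530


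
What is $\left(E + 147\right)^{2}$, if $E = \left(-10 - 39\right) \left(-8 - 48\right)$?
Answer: $8357881$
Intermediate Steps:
$E = 2744$ ($E = \left(-49\right) \left(-56\right) = 2744$)
$\left(E + 147\right)^{2} = \left(2744 + 147\right)^{2} = 2891^{2} = 8357881$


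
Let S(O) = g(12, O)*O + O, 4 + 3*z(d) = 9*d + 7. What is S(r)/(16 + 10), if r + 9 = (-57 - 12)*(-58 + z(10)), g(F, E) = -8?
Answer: -6489/13 ≈ -499.15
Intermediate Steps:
z(d) = 1 + 3*d (z(d) = -4/3 + (9*d + 7)/3 = -4/3 + (7 + 9*d)/3 = -4/3 + (7/3 + 3*d) = 1 + 3*d)
r = 1854 (r = -9 + (-57 - 12)*(-58 + (1 + 3*10)) = -9 - 69*(-58 + (1 + 30)) = -9 - 69*(-58 + 31) = -9 - 69*(-27) = -9 + 1863 = 1854)
S(O) = -7*O (S(O) = -8*O + O = -7*O)
S(r)/(16 + 10) = (-7*1854)/(16 + 10) = -12978/26 = -12978*1/26 = -6489/13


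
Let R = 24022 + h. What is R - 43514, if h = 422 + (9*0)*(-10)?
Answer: -19070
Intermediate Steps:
h = 422 (h = 422 + 0*(-10) = 422 + 0 = 422)
R = 24444 (R = 24022 + 422 = 24444)
R - 43514 = 24444 - 43514 = -19070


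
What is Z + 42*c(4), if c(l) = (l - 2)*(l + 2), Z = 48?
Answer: 552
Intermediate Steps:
c(l) = (-2 + l)*(2 + l)
Z + 42*c(4) = 48 + 42*(-4 + 4**2) = 48 + 42*(-4 + 16) = 48 + 42*12 = 48 + 504 = 552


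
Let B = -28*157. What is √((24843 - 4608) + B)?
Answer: √15839 ≈ 125.85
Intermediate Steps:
B = -4396
√((24843 - 4608) + B) = √((24843 - 4608) - 4396) = √(20235 - 4396) = √15839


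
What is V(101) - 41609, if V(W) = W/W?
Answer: -41608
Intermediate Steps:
V(W) = 1
V(101) - 41609 = 1 - 41609 = -41608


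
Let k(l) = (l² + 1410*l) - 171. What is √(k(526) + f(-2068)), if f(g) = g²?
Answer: √5294789 ≈ 2301.0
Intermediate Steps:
k(l) = -171 + l² + 1410*l
√(k(526) + f(-2068)) = √((-171 + 526² + 1410*526) + (-2068)²) = √((-171 + 276676 + 741660) + 4276624) = √(1018165 + 4276624) = √5294789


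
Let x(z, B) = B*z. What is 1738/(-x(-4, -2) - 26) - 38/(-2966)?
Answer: -1288404/25211 ≈ -51.105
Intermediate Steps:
1738/(-x(-4, -2) - 26) - 38/(-2966) = 1738/(-(-2)*(-4) - 26) - 38/(-2966) = 1738/(-1*8 - 26) - 38*(-1/2966) = 1738/(-8 - 26) + 19/1483 = 1738/(-34) + 19/1483 = 1738*(-1/34) + 19/1483 = -869/17 + 19/1483 = -1288404/25211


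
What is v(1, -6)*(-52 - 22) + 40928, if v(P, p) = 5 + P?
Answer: 40484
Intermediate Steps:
v(1, -6)*(-52 - 22) + 40928 = (5 + 1)*(-52 - 22) + 40928 = 6*(-74) + 40928 = -444 + 40928 = 40484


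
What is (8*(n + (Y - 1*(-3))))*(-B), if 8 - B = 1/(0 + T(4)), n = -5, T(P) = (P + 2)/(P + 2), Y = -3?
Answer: 280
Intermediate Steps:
T(P) = 1 (T(P) = (2 + P)/(2 + P) = 1)
B = 7 (B = 8 - 1/(0 + 1) = 8 - 1/1 = 8 - 1*1 = 8 - 1 = 7)
(8*(n + (Y - 1*(-3))))*(-B) = (8*(-5 + (-3 - 1*(-3))))*(-1*7) = (8*(-5 + (-3 + 3)))*(-7) = (8*(-5 + 0))*(-7) = (8*(-5))*(-7) = -40*(-7) = 280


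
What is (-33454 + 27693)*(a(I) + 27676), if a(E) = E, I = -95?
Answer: -158894141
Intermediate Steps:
(-33454 + 27693)*(a(I) + 27676) = (-33454 + 27693)*(-95 + 27676) = -5761*27581 = -158894141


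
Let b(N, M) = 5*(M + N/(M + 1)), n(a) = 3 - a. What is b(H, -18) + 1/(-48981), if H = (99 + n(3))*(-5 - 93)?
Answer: 2301127363/832677 ≈ 2763.5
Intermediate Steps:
H = -9702 (H = (99 + (3 - 1*3))*(-5 - 93) = (99 + (3 - 3))*(-98) = (99 + 0)*(-98) = 99*(-98) = -9702)
b(N, M) = 5*M + 5*N/(1 + M) (b(N, M) = 5*(M + N/(1 + M)) = 5*M + 5*N/(1 + M))
b(H, -18) + 1/(-48981) = 5*(-18 - 9702 + (-18)**2)/(1 - 18) + 1/(-48981) = 5*(-18 - 9702 + 324)/(-17) - 1/48981 = 5*(-1/17)*(-9396) - 1/48981 = 46980/17 - 1/48981 = 2301127363/832677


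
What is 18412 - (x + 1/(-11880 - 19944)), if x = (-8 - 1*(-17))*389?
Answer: 474527665/31824 ≈ 14911.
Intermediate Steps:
x = 3501 (x = (-8 + 17)*389 = 9*389 = 3501)
18412 - (x + 1/(-11880 - 19944)) = 18412 - (3501 + 1/(-11880 - 19944)) = 18412 - (3501 + 1/(-31824)) = 18412 - (3501 - 1/31824) = 18412 - 1*111415823/31824 = 18412 - 111415823/31824 = 474527665/31824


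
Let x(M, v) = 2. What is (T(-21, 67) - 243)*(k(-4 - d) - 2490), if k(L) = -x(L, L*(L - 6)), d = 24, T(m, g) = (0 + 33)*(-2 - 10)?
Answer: 1592388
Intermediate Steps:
T(m, g) = -396 (T(m, g) = 33*(-12) = -396)
k(L) = -2 (k(L) = -1*2 = -2)
(T(-21, 67) - 243)*(k(-4 - d) - 2490) = (-396 - 243)*(-2 - 2490) = -639*(-2492) = 1592388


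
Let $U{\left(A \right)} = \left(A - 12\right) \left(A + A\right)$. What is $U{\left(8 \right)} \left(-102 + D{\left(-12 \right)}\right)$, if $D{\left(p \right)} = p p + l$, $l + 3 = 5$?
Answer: $-2816$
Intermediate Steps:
$l = 2$ ($l = -3 + 5 = 2$)
$D{\left(p \right)} = 2 + p^{2}$ ($D{\left(p \right)} = p p + 2 = p^{2} + 2 = 2 + p^{2}$)
$U{\left(A \right)} = 2 A \left(-12 + A\right)$ ($U{\left(A \right)} = \left(-12 + A\right) 2 A = 2 A \left(-12 + A\right)$)
$U{\left(8 \right)} \left(-102 + D{\left(-12 \right)}\right) = 2 \cdot 8 \left(-12 + 8\right) \left(-102 + \left(2 + \left(-12\right)^{2}\right)\right) = 2 \cdot 8 \left(-4\right) \left(-102 + \left(2 + 144\right)\right) = - 64 \left(-102 + 146\right) = \left(-64\right) 44 = -2816$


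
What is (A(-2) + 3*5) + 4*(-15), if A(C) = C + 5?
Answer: -42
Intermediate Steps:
A(C) = 5 + C
(A(-2) + 3*5) + 4*(-15) = ((5 - 2) + 3*5) + 4*(-15) = (3 + 15) - 60 = 18 - 60 = -42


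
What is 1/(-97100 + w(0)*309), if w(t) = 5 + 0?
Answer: -1/95555 ≈ -1.0465e-5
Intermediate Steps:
w(t) = 5
1/(-97100 + w(0)*309) = 1/(-97100 + 5*309) = 1/(-97100 + 1545) = 1/(-95555) = -1/95555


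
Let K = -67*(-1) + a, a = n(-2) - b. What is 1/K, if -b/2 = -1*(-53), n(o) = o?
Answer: 1/171 ≈ 0.0058480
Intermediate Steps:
b = -106 (b = -(-2)*(-53) = -2*53 = -106)
a = 104 (a = -2 - 1*(-106) = -2 + 106 = 104)
K = 171 (K = -67*(-1) + 104 = 67 + 104 = 171)
1/K = 1/171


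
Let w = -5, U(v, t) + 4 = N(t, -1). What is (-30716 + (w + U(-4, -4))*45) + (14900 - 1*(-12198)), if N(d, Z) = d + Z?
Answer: -4248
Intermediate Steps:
N(d, Z) = Z + d
U(v, t) = -5 + t (U(v, t) = -4 + (-1 + t) = -5 + t)
(-30716 + (w + U(-4, -4))*45) + (14900 - 1*(-12198)) = (-30716 + (-5 + (-5 - 4))*45) + (14900 - 1*(-12198)) = (-30716 + (-5 - 9)*45) + (14900 + 12198) = (-30716 - 14*45) + 27098 = (-30716 - 630) + 27098 = -31346 + 27098 = -4248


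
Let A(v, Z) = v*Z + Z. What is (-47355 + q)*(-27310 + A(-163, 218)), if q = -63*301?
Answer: 4153231068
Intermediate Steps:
A(v, Z) = Z + Z*v (A(v, Z) = Z*v + Z = Z + Z*v)
q = -18963
(-47355 + q)*(-27310 + A(-163, 218)) = (-47355 - 18963)*(-27310 + 218*(1 - 163)) = -66318*(-27310 + 218*(-162)) = -66318*(-27310 - 35316) = -66318*(-62626) = 4153231068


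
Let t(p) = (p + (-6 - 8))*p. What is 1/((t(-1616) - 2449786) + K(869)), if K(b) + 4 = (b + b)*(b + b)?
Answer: 1/3204934 ≈ 3.1202e-7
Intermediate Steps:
t(p) = p*(-14 + p) (t(p) = (p - 14)*p = (-14 + p)*p = p*(-14 + p))
K(b) = -4 + 4*b**2 (K(b) = -4 + (b + b)*(b + b) = -4 + (2*b)*(2*b) = -4 + 4*b**2)
1/((t(-1616) - 2449786) + K(869)) = 1/((-1616*(-14 - 1616) - 2449786) + (-4 + 4*869**2)) = 1/((-1616*(-1630) - 2449786) + (-4 + 4*755161)) = 1/((2634080 - 2449786) + (-4 + 3020644)) = 1/(184294 + 3020640) = 1/3204934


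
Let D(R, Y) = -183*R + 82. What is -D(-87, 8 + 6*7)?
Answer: -16003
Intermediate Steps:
D(R, Y) = 82 - 183*R
-D(-87, 8 + 6*7) = -(82 - 183*(-87)) = -(82 + 15921) = -1*16003 = -16003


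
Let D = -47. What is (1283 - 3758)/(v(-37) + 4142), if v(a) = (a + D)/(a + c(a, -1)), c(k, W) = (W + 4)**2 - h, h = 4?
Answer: -19800/33157 ≈ -0.59716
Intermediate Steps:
c(k, W) = -4 + (4 + W)**2 (c(k, W) = (W + 4)**2 - 1*4 = (4 + W)**2 - 4 = -4 + (4 + W)**2)
v(a) = (-47 + a)/(5 + a) (v(a) = (a - 47)/(a + (-4 + (4 - 1)**2)) = (-47 + a)/(a + (-4 + 3**2)) = (-47 + a)/(a + (-4 + 9)) = (-47 + a)/(a + 5) = (-47 + a)/(5 + a))
(1283 - 3758)/(v(-37) + 4142) = (1283 - 3758)/((-47 - 37)/(5 - 37) + 4142) = -2475/(-84/(-32) + 4142) = -2475/(-1/32*(-84) + 4142) = -2475/(21/8 + 4142) = -2475/33157/8 = -2475*8/33157 = -19800/33157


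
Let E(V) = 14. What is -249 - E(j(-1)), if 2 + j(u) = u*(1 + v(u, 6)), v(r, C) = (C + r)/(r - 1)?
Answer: -263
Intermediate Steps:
v(r, C) = (C + r)/(-1 + r)
j(u) = -2 + u*(1 + (6 + u)/(-1 + u))
-249 - E(j(-1)) = -249 - 1*14 = -249 - 14 = -263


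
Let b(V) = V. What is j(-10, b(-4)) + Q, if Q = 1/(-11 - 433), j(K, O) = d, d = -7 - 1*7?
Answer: -6217/444 ≈ -14.002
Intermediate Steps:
d = -14 (d = -7 - 7 = -14)
j(K, O) = -14
Q = -1/444 (Q = 1/(-444) = -1/444 ≈ -0.0022523)
j(-10, b(-4)) + Q = -14 - 1/444 = -6217/444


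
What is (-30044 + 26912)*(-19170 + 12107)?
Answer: 22121316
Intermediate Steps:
(-30044 + 26912)*(-19170 + 12107) = -3132*(-7063) = 22121316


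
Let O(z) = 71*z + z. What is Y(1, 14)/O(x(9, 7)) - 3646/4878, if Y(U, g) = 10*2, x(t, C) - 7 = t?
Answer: -56981/78048 ≈ -0.73008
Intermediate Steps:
x(t, C) = 7 + t
O(z) = 72*z
Y(U, g) = 20
Y(1, 14)/O(x(9, 7)) - 3646/4878 = 20/((72*(7 + 9))) - 3646/4878 = 20/((72*16)) - 3646*1/4878 = 20/1152 - 1823/2439 = 20*(1/1152) - 1823/2439 = 5/288 - 1823/2439 = -56981/78048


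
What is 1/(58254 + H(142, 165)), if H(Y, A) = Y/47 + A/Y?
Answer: 6674/388815115 ≈ 1.7165e-5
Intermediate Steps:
H(Y, A) = Y/47 + A/Y (H(Y, A) = Y*(1/47) + A/Y = Y/47 + A/Y)
1/(58254 + H(142, 165)) = 1/(58254 + ((1/47)*142 + 165/142)) = 1/(58254 + (142/47 + 165*(1/142))) = 1/(58254 + (142/47 + 165/142)) = 1/(58254 + 27919/6674) = 1/(388815115/6674) = 6674/388815115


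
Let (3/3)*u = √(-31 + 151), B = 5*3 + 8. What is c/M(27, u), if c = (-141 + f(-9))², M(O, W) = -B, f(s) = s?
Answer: -22500/23 ≈ -978.26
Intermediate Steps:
B = 23 (B = 15 + 8 = 23)
u = 2*√30 (u = √(-31 + 151) = √120 = 2*√30 ≈ 10.954)
M(O, W) = -23 (M(O, W) = -1*23 = -23)
c = 22500 (c = (-141 - 9)² = (-150)² = 22500)
c/M(27, u) = 22500/(-23) = 22500*(-1/23) = -22500/23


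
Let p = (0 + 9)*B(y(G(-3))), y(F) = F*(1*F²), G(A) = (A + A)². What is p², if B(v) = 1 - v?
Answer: 176311811025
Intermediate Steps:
G(A) = 4*A² (G(A) = (2*A)² = 4*A²)
y(F) = F³ (y(F) = F*F² = F³)
p = -419895 (p = (0 + 9)*(1 - (4*(-3)²)³) = 9*(1 - (4*9)³) = 9*(1 - 1*36³) = 9*(1 - 1*46656) = 9*(1 - 46656) = 9*(-46655) = -419895)
p² = (-419895)² = 176311811025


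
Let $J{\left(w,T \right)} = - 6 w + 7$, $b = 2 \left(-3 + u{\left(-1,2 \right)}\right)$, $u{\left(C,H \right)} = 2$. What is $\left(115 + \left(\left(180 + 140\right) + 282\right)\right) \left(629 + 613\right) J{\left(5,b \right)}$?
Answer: $-20481822$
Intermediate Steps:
$b = -2$ ($b = 2 \left(-3 + 2\right) = 2 \left(-1\right) = -2$)
$J{\left(w,T \right)} = 7 - 6 w$
$\left(115 + \left(\left(180 + 140\right) + 282\right)\right) \left(629 + 613\right) J{\left(5,b \right)} = \left(115 + \left(\left(180 + 140\right) + 282\right)\right) \left(629 + 613\right) \left(7 - 30\right) = \left(115 + \left(320 + 282\right)\right) 1242 \left(7 - 30\right) = \left(115 + 602\right) 1242 \left(-23\right) = 717 \cdot 1242 \left(-23\right) = 890514 \left(-23\right) = -20481822$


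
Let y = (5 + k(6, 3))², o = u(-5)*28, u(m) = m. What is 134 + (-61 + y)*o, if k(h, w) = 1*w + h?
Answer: -18766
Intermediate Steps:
k(h, w) = h + w (k(h, w) = w + h = h + w)
o = -140 (o = -5*28 = -140)
y = 196 (y = (5 + (6 + 3))² = (5 + 9)² = 14² = 196)
134 + (-61 + y)*o = 134 + (-61 + 196)*(-140) = 134 + 135*(-140) = 134 - 18900 = -18766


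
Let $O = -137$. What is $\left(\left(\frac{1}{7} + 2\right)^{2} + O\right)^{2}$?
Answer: $\frac{42094144}{2401} \approx 17532.0$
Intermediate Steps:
$\left(\left(\frac{1}{7} + 2\right)^{2} + O\right)^{2} = \left(\left(\frac{1}{7} + 2\right)^{2} - 137\right)^{2} = \left(\left(\frac{15}{7}\right)^{2} - 137\right)^{2} = \left(\frac{225}{49} - 137\right)^{2} = \left(- \frac{6488}{49}\right)^{2} = \frac{42094144}{2401}$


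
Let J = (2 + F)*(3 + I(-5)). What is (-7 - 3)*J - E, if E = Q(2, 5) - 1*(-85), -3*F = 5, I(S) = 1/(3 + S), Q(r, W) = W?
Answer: -295/3 ≈ -98.333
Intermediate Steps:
F = -5/3 (F = -⅓*5 = -5/3 ≈ -1.6667)
J = ⅚ (J = (2 - 5/3)*(3 + 1/(3 - 5)) = (3 + 1/(-2))/3 = (3 - ½)/3 = (⅓)*(5/2) = ⅚ ≈ 0.83333)
E = 90 (E = 5 - 1*(-85) = 5 + 85 = 90)
(-7 - 3)*J - E = (-7 - 3)*(⅚) - 1*90 = -10*⅚ - 90 = -25/3 - 90 = -295/3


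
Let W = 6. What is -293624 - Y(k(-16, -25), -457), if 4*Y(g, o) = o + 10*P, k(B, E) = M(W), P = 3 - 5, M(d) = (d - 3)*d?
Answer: -1174019/4 ≈ -2.9351e+5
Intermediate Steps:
M(d) = d*(-3 + d) (M(d) = (-3 + d)*d = d*(-3 + d))
P = -2
k(B, E) = 18 (k(B, E) = 6*(-3 + 6) = 6*3 = 18)
Y(g, o) = -5 + o/4 (Y(g, o) = (o + 10*(-2))/4 = (o - 20)/4 = (-20 + o)/4 = -5 + o/4)
-293624 - Y(k(-16, -25), -457) = -293624 - (-5 + (¼)*(-457)) = -293624 - (-5 - 457/4) = -293624 - 1*(-477/4) = -293624 + 477/4 = -1174019/4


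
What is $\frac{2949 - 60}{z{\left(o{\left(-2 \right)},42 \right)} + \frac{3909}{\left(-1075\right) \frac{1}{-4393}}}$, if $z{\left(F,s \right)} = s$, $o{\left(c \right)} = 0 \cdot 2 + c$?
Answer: $\frac{115025}{637681} \approx 0.18038$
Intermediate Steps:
$o{\left(c \right)} = c$ ($o{\left(c \right)} = 0 + c = c$)
$\frac{2949 - 60}{z{\left(o{\left(-2 \right)},42 \right)} + \frac{3909}{\left(-1075\right) \frac{1}{-4393}}} = \frac{2949 - 60}{42 + \frac{3909}{\left(-1075\right) \frac{1}{-4393}}} = \frac{2949 - 60}{42 + \frac{3909}{\left(-1075\right) \left(- \frac{1}{4393}\right)}} = \frac{2949 - 60}{42 + \frac{3909}{\frac{1075}{4393}}} = \frac{2889}{42 + 3909 \cdot \frac{4393}{1075}} = \frac{2889}{42 + \frac{17172237}{1075}} = \frac{2889}{\frac{17217387}{1075}} = 2889 \cdot \frac{1075}{17217387} = \frac{115025}{637681}$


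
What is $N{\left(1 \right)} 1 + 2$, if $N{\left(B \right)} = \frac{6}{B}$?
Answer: $8$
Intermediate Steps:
$N{\left(1 \right)} 1 + 2 = \frac{6}{1} \cdot 1 + 2 = 6 \cdot 1 \cdot 1 + 2 = 6 \cdot 1 + 2 = 6 + 2 = 8$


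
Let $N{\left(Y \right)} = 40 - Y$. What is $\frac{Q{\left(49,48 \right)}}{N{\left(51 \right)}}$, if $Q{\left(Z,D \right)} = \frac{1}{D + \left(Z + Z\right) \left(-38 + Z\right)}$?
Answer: $- \frac{1}{12386} \approx -8.0736 \cdot 10^{-5}$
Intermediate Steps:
$Q{\left(Z,D \right)} = \frac{1}{D + 2 Z \left(-38 + Z\right)}$
$\frac{Q{\left(49,48 \right)}}{N{\left(51 \right)}} = \frac{1}{\left(48 - 3724 + 2 \cdot 49^{2}\right) \left(40 - 51\right)} = \frac{1}{\left(48 - 3724 + 2 \cdot 2401\right) \left(40 - 51\right)} = \frac{1}{\left(48 - 3724 + 4802\right) \left(-11\right)} = \frac{1}{1126} \left(- \frac{1}{11}\right) = - \frac{1}{12386}$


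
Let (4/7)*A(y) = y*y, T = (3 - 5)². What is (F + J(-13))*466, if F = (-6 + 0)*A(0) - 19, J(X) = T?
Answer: -6990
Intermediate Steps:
T = 4 (T = (-2)² = 4)
A(y) = 7*y²/4 (A(y) = 7*(y*y)/4 = 7*y²/4)
J(X) = 4
F = -19 (F = (-6 + 0)*((7/4)*0²) - 19 = -21*0/2 - 19 = -6*0 - 19 = 0 - 19 = -19)
(F + J(-13))*466 = (-19 + 4)*466 = -15*466 = -6990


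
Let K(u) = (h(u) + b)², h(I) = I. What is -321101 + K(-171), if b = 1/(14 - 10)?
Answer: -4671127/16 ≈ -2.9195e+5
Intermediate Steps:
b = ¼ (b = 1/4 = ¼ ≈ 0.25000)
K(u) = (¼ + u)² (K(u) = (u + ¼)² = (¼ + u)²)
-321101 + K(-171) = -321101 + (1 + 4*(-171))²/16 = -321101 + (1 - 684)²/16 = -321101 + (1/16)*(-683)² = -321101 + (1/16)*466489 = -321101 + 466489/16 = -4671127/16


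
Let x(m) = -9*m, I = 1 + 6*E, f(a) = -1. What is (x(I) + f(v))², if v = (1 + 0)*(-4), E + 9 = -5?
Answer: 556516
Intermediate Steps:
E = -14 (E = -9 - 5 = -14)
v = -4 (v = 1*(-4) = -4)
I = -83 (I = 1 + 6*(-14) = 1 - 84 = -83)
(x(I) + f(v))² = (-9*(-83) - 1)² = (747 - 1)² = 746² = 556516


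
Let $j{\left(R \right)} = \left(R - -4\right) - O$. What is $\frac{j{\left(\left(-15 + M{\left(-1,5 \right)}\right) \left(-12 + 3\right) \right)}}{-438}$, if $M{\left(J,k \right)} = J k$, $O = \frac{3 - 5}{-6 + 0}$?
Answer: $- \frac{551}{1314} \approx -0.41933$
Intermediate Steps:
$O = \frac{1}{3}$ ($O = - \frac{2}{-6} = \left(-2\right) \left(- \frac{1}{6}\right) = \frac{1}{3} \approx 0.33333$)
$j{\left(R \right)} = \frac{11}{3} + R$ ($j{\left(R \right)} = \left(R - -4\right) - \frac{1}{3} = \left(R + 4\right) - \frac{1}{3} = \left(4 + R\right) - \frac{1}{3} = \frac{11}{3} + R$)
$\frac{j{\left(\left(-15 + M{\left(-1,5 \right)}\right) \left(-12 + 3\right) \right)}}{-438} = \frac{\frac{11}{3} + \left(-15 - 5\right) \left(-12 + 3\right)}{-438} = \left(\frac{11}{3} + \left(-15 - 5\right) \left(-9\right)\right) \left(- \frac{1}{438}\right) = \left(\frac{11}{3} - -180\right) \left(- \frac{1}{438}\right) = \left(\frac{11}{3} + 180\right) \left(- \frac{1}{438}\right) = \frac{551}{3} \left(- \frac{1}{438}\right) = - \frac{551}{1314}$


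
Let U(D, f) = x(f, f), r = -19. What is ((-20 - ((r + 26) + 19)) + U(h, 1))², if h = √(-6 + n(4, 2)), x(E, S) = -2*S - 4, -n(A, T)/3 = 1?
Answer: 2704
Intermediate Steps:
n(A, T) = -3 (n(A, T) = -3*1 = -3)
x(E, S) = -4 - 2*S
h = 3*I (h = √(-6 - 3) = √(-9) = 3*I ≈ 3.0*I)
U(D, f) = -4 - 2*f
((-20 - ((r + 26) + 19)) + U(h, 1))² = ((-20 - ((-19 + 26) + 19)) + (-4 - 2*1))² = ((-20 - (7 + 19)) + (-4 - 2))² = ((-20 - 1*26) - 6)² = ((-20 - 26) - 6)² = (-46 - 6)² = (-52)² = 2704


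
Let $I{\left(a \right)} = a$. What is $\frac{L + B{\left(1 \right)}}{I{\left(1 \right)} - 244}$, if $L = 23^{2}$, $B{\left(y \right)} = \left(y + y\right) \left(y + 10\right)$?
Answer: $- \frac{551}{243} \approx -2.2675$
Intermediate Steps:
$B{\left(y \right)} = 2 y \left(10 + y\right)$
$L = 529$
$\frac{L + B{\left(1 \right)}}{I{\left(1 \right)} - 244} = \frac{529 + 2 \cdot 1 \left(10 + 1\right)}{1 - 244} = \frac{529 + 2 \cdot 1 \cdot 11}{-243} = \left(529 + 22\right) \left(- \frac{1}{243}\right) = 551 \left(- \frac{1}{243}\right) = - \frac{551}{243}$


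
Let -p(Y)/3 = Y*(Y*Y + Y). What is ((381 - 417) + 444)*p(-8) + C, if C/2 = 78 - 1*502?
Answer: 547504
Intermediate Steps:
p(Y) = -3*Y*(Y + Y²) (p(Y) = -3*Y*(Y*Y + Y) = -3*Y*(Y² + Y) = -3*Y*(Y + Y²))
C = -848 (C = 2*(78 - 1*502) = 2*(78 - 502) = 2*(-424) = -848)
((381 - 417) + 444)*p(-8) + C = ((381 - 417) + 444)*(3*(-8)²*(-1 - 1*(-8))) - 848 = (-36 + 444)*(3*64*(-1 + 8)) - 848 = 408*(3*64*7) - 848 = 408*1344 - 848 = 548352 - 848 = 547504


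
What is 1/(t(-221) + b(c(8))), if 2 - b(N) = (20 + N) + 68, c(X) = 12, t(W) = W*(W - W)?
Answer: -1/98 ≈ -0.010204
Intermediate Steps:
t(W) = 0 (t(W) = W*0 = 0)
b(N) = -86 - N (b(N) = 2 - ((20 + N) + 68) = 2 - (88 + N) = 2 + (-88 - N) = -86 - N)
1/(t(-221) + b(c(8))) = 1/(0 + (-86 - 1*12)) = 1/(0 + (-86 - 12)) = 1/(0 - 98) = 1/(-98) = -1/98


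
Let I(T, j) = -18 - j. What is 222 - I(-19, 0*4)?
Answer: 240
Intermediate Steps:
222 - I(-19, 0*4) = 222 - (-18 - 0*4) = 222 - (-18 - 1*0) = 222 - (-18 + 0) = 222 - 1*(-18) = 222 + 18 = 240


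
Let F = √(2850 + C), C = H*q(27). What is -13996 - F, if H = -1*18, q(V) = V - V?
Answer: -13996 - 5*√114 ≈ -14049.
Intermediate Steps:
q(V) = 0
H = -18
C = 0 (C = -18*0 = 0)
F = 5*√114 (F = √(2850 + 0) = √2850 = 5*√114 ≈ 53.385)
-13996 - F = -13996 - 5*√114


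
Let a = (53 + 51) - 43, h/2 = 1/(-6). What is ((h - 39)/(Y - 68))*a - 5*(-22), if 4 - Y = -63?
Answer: 7528/3 ≈ 2509.3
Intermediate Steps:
Y = 67 (Y = 4 - 1*(-63) = 4 + 63 = 67)
h = -⅓ (h = 2/(-6) = 2*(-⅙) = -⅓ ≈ -0.33333)
a = 61 (a = 104 - 43 = 61)
((h - 39)/(Y - 68))*a - 5*(-22) = ((-⅓ - 39)/(67 - 68))*61 - 5*(-22) = -118/3/(-1)*61 + 110 = -118/3*(-1)*61 + 110 = (118/3)*61 + 110 = 7198/3 + 110 = 7528/3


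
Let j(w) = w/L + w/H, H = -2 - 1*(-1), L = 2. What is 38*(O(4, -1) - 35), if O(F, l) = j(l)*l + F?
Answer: -1197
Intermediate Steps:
H = -1 (H = -2 + 1 = -1)
j(w) = -w/2 (j(w) = w/2 + w/(-1) = w*(1/2) + w*(-1) = w/2 - w = -w/2)
O(F, l) = F - l**2/2 (O(F, l) = (-l/2)*l + F = -l**2/2 + F = F - l**2/2)
38*(O(4, -1) - 35) = 38*((4 - 1/2*(-1)**2) - 35) = 38*((4 - 1/2*1) - 35) = 38*((4 - 1/2) - 35) = 38*(7/2 - 35) = 38*(-63/2) = -1197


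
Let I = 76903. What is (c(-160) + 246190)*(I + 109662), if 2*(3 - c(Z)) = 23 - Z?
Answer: 91827852695/2 ≈ 4.5914e+10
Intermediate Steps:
c(Z) = -17/2 + Z/2 (c(Z) = 3 - (23 - Z)/2 = 3 + (-23/2 + Z/2) = -17/2 + Z/2)
(c(-160) + 246190)*(I + 109662) = ((-17/2 + (1/2)*(-160)) + 246190)*(76903 + 109662) = ((-17/2 - 80) + 246190)*186565 = (-177/2 + 246190)*186565 = (492203/2)*186565 = 91827852695/2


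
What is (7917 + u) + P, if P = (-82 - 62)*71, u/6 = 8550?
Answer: 48993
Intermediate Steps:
u = 51300 (u = 6*8550 = 51300)
P = -10224 (P = -144*71 = -10224)
(7917 + u) + P = (7917 + 51300) - 10224 = 59217 - 10224 = 48993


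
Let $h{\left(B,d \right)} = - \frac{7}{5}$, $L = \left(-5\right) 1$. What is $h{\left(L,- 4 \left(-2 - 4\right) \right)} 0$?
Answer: $0$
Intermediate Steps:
$L = -5$
$h{\left(B,d \right)} = - \frac{7}{5}$ ($h{\left(B,d \right)} = \left(-7\right) \frac{1}{5} = - \frac{7}{5}$)
$h{\left(L,- 4 \left(-2 - 4\right) \right)} 0 = \left(- \frac{7}{5}\right) 0 = 0$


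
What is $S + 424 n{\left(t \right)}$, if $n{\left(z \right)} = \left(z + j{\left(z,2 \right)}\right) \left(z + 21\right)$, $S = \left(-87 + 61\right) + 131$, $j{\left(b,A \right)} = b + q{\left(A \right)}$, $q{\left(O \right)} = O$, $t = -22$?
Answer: $17913$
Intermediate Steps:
$j{\left(b,A \right)} = A + b$ ($j{\left(b,A \right)} = b + A = A + b$)
$S = 105$ ($S = -26 + 131 = 105$)
$n{\left(z \right)} = \left(2 + 2 z\right) \left(21 + z\right)$ ($n{\left(z \right)} = \left(z + \left(2 + z\right)\right) \left(z + 21\right) = \left(2 + 2 z\right) \left(21 + z\right)$)
$S + 424 n{\left(t \right)} = 105 + 424 \left(42 + 2 \left(-22\right)^{2} + 44 \left(-22\right)\right) = 105 + 424 \left(42 + 2 \cdot 484 - 968\right) = 105 + 424 \left(42 + 968 - 968\right) = 105 + 424 \cdot 42 = 105 + 17808 = 17913$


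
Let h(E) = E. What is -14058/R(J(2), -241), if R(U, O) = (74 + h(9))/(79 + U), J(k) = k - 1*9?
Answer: -1012176/83 ≈ -12195.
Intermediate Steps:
J(k) = -9 + k (J(k) = k - 9 = -9 + k)
R(U, O) = 83/(79 + U) (R(U, O) = (74 + 9)/(79 + U) = 83/(79 + U))
-14058/R(J(2), -241) = -14058/(83/(79 + (-9 + 2))) = -14058/(83/(79 - 7)) = -14058/(83/72) = -14058/(83*(1/72)) = -14058/83/72 = -14058*72/83 = -1012176/83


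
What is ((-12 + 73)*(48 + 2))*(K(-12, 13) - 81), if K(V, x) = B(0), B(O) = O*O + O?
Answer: -247050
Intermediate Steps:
B(O) = O + O² (B(O) = O² + O = O + O²)
K(V, x) = 0 (K(V, x) = 0*(1 + 0) = 0*1 = 0)
((-12 + 73)*(48 + 2))*(K(-12, 13) - 81) = ((-12 + 73)*(48 + 2))*(0 - 81) = (61*50)*(-81) = 3050*(-81) = -247050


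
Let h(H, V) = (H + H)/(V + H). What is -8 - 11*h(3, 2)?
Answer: -106/5 ≈ -21.200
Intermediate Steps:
h(H, V) = 2*H/(H + V) (h(H, V) = (2*H)/(H + V) = 2*H/(H + V))
-8 - 11*h(3, 2) = -8 - 22*3/(3 + 2) = -8 - 22*3/5 = -8 - 11*6/5 = -8 - 66/5 = -106/5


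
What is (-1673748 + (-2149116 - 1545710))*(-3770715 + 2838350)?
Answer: 5005470497510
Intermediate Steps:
(-1673748 + (-2149116 - 1545710))*(-3770715 + 2838350) = (-1673748 - 3694826)*(-932365) = -5368574*(-932365) = 5005470497510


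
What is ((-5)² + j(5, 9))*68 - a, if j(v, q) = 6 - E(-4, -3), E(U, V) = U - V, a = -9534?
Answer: 11710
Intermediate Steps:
j(v, q) = 7 (j(v, q) = 6 - (-4 - 1*(-3)) = 6 - (-4 + 3) = 6 - 1*(-1) = 6 + 1 = 7)
((-5)² + j(5, 9))*68 - a = ((-5)² + 7)*68 - 1*(-9534) = (25 + 7)*68 + 9534 = 32*68 + 9534 = 2176 + 9534 = 11710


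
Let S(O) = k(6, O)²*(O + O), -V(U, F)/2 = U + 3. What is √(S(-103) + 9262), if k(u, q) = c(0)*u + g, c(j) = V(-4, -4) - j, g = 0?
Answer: 101*I*√2 ≈ 142.84*I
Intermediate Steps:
V(U, F) = -6 - 2*U (V(U, F) = -2*(U + 3) = -2*(3 + U) = -6 - 2*U)
c(j) = 2 - j (c(j) = (-6 - 2*(-4)) - j = (-6 + 8) - j = 2 - j)
k(u, q) = 2*u (k(u, q) = (2 - 1*0)*u + 0 = (2 + 0)*u + 0 = 2*u + 0 = 2*u)
S(O) = 288*O (S(O) = (2*6)²*(O + O) = 12²*(2*O) = 144*(2*O) = 288*O)
√(S(-103) + 9262) = √(288*(-103) + 9262) = √(-29664 + 9262) = √(-20402) = 101*I*√2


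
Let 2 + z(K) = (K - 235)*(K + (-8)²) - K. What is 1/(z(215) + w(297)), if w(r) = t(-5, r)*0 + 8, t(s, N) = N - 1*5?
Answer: -1/5789 ≈ -0.00017274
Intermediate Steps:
t(s, N) = -5 + N (t(s, N) = N - 5 = -5 + N)
w(r) = 8 (w(r) = (-5 + r)*0 + 8 = 0 + 8 = 8)
z(K) = -2 - K + (-235 + K)*(64 + K) (z(K) = -2 + ((K - 235)*(K + (-8)²) - K) = -2 + ((-235 + K)*(K + 64) - K) = -2 + ((-235 + K)*(64 + K) - K) = -2 + (-K + (-235 + K)*(64 + K)) = -2 - K + (-235 + K)*(64 + K))
1/(z(215) + w(297)) = 1/((-15042 + 215² - 172*215) + 8) = 1/((-15042 + 46225 - 36980) + 8) = 1/(-5797 + 8) = 1/(-5789) = -1/5789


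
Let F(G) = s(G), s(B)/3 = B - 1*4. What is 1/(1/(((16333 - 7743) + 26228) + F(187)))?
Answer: 35367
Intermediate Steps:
s(B) = -12 + 3*B (s(B) = 3*(B - 1*4) = 3*(B - 4) = 3*(-4 + B) = -12 + 3*B)
F(G) = -12 + 3*G
1/(1/(((16333 - 7743) + 26228) + F(187))) = 1/(1/(((16333 - 7743) + 26228) + (-12 + 3*187))) = 1/(1/((8590 + 26228) + (-12 + 561))) = 1/(1/(34818 + 549)) = 1/(1/35367) = 35367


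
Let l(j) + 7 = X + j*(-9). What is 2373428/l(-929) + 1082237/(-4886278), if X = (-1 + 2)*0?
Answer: 5794094006543/20409983206 ≈ 283.89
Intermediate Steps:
X = 0 (X = 1*0 = 0)
l(j) = -7 - 9*j (l(j) = -7 + (0 + j*(-9)) = -7 + (0 - 9*j) = -7 - 9*j)
2373428/l(-929) + 1082237/(-4886278) = 2373428/(-7 - 9*(-929)) + 1082237/(-4886278) = 2373428/(-7 + 8361) + 1082237*(-1/4886278) = 2373428/8354 - 1082237/4886278 = 2373428*(1/8354) - 1082237/4886278 = 1186714/4177 - 1082237/4886278 = 5794094006543/20409983206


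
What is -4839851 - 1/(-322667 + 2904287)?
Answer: -12494656138621/2581620 ≈ -4.8398e+6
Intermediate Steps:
-4839851 - 1/(-322667 + 2904287) = -4839851 - 1/2581620 = -12494656138621/2581620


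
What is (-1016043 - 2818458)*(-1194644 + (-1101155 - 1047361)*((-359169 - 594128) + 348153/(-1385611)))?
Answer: -10882203861525104321066436/1385611 ≈ -7.8537e+18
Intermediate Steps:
(-1016043 - 2818458)*(-1194644 + (-1101155 - 1047361)*((-359169 - 594128) + 348153/(-1385611))) = -3834501*(-1194644 - 2148516*(-953297 + 348153*(-1/1385611))) = -3834501*(-1194644 - 2148516*(-953297 - 348153/1385611)) = -3834501*(-1194644 - 2148516*(-1320899157620/1385611)) = -3834501*(-1194644 + 2837972974533091920/1385611) = -3834501*2837971319221224436/1385611 = -10882203861525104321066436/1385611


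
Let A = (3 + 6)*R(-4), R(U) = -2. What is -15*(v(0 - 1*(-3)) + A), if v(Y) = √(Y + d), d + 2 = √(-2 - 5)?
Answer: 270 - 15*√(1 + I*√7) ≈ 249.25 - 14.342*I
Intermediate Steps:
d = -2 + I*√7 (d = -2 + √(-2 - 5) = -2 + √(-7) = -2 + I*√7 ≈ -2.0 + 2.6458*I)
v(Y) = √(-2 + Y + I*√7) (v(Y) = √(Y + (-2 + I*√7)) = √(-2 + Y + I*√7))
A = -18 (A = (3 + 6)*(-2) = 9*(-2) = -18)
-15*(v(0 - 1*(-3)) + A) = -15*(√(-2 + (0 - 1*(-3)) + I*√7) - 18) = -15*(√(-2 + (0 + 3) + I*√7) - 18) = -15*(√(-2 + 3 + I*√7) - 18) = -15*(√(1 + I*√7) - 18) = -15*(-18 + √(1 + I*√7)) = 270 - 15*√(1 + I*√7)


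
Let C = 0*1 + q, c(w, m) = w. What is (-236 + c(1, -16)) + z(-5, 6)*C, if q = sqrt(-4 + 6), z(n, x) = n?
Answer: -235 - 5*sqrt(2) ≈ -242.07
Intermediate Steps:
q = sqrt(2) ≈ 1.4142
C = sqrt(2) (C = 0*1 + sqrt(2) = 0 + sqrt(2) = sqrt(2) ≈ 1.4142)
(-236 + c(1, -16)) + z(-5, 6)*C = (-236 + 1) - 5*sqrt(2) = -235 - 5*sqrt(2)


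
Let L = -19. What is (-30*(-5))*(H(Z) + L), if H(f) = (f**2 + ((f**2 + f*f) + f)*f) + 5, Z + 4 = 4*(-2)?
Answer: -477300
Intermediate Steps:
Z = -12 (Z = -4 + 4*(-2) = -4 - 8 = -12)
H(f) = 5 + f**2 + f*(f + 2*f**2) (H(f) = (f**2 + ((f**2 + f**2) + f)*f) + 5 = (f**2 + (2*f**2 + f)*f) + 5 = (f**2 + (f + 2*f**2)*f) + 5 = (f**2 + f*(f + 2*f**2)) + 5 = 5 + f**2 + f*(f + 2*f**2))
(-30*(-5))*(H(Z) + L) = (-30*(-5))*((5 + 2*(-12)**2 + 2*(-12)**3) - 19) = 150*((5 + 2*144 + 2*(-1728)) - 19) = 150*((5 + 288 - 3456) - 19) = 150*(-3163 - 19) = 150*(-3182) = -477300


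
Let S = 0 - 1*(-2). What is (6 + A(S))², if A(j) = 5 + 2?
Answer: 169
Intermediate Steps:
S = 2 (S = 0 + 2 = 2)
A(j) = 7
(6 + A(S))² = (6 + 7)² = 13² = 169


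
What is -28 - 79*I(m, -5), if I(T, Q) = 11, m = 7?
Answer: -897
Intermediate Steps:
-28 - 79*I(m, -5) = -28 - 79*11 = -28 - 869 = -897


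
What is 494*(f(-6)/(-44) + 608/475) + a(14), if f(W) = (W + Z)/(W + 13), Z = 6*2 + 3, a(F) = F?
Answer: 2432757/3850 ≈ 631.88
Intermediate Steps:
Z = 15 (Z = 12 + 3 = 15)
f(W) = (15 + W)/(13 + W) (f(W) = (W + 15)/(W + 13) = (15 + W)/(13 + W))
494*(f(-6)/(-44) + 608/475) + a(14) = 494*(((15 - 6)/(13 - 6))/(-44) + 608/475) + 14 = 494*((9/7)*(-1/44) + 608*(1/475)) + 14 = 494*(((1/7)*9)*(-1/44) + 32/25) + 14 = 494*((9/7)*(-1/44) + 32/25) + 14 = 494*(-9/308 + 32/25) + 14 = 494*(9631/7700) + 14 = 2378857/3850 + 14 = 2432757/3850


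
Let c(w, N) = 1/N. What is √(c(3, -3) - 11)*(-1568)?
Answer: -1568*I*√102/3 ≈ -5278.7*I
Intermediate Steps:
√(c(3, -3) - 11)*(-1568) = √(1/(-3) - 11)*(-1568) = √(-⅓ - 11)*(-1568) = √(-34/3)*(-1568) = (I*√102/3)*(-1568) = -1568*I*√102/3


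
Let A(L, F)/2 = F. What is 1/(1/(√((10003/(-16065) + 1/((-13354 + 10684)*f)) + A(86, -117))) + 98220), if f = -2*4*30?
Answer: 12551953050433/1232852828614073940 + I*√69606982157502/1232852828614073940 ≈ 1.0181e-5 + 6.7673e-12*I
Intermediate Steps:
A(L, F) = 2*F
f = -240 (f = -8*30 = -240)
1/(1/(√((10003/(-16065) + 1/((-13354 + 10684)*f)) + A(86, -117))) + 98220) = 1/(1/(√((10003/(-16065) + 1/((-13354 + 10684)*(-240))) + 2*(-117))) + 98220) = 1/(1/(√((10003*(-1/16065) - 1/240/(-2670)) - 234)) + 98220) = 1/(1/(√((-1429/2295 - 1/2670*(-1/240)) - 234)) + 98220) = 1/(1/(√((-1429/2295 + 1/640800) - 234)) + 98220) = 1/(1/(√(-20348909/32680800 - 234)) + 98220) = 1/(1/(√(-7667656109/32680800)) + 98220) = 1/(1/(I*√69606982157502/544680) + 98220) = 1/(-60*I*√69606982157502/7667656109 + 98220) = 1/(98220 - 60*I*√69606982157502/7667656109)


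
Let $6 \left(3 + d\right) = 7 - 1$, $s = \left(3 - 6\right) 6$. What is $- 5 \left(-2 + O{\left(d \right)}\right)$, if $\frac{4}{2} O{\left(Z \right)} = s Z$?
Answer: $-80$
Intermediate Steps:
$s = -18$ ($s = \left(3 - 6\right) 6 = \left(-3\right) 6 = -18$)
$d = -2$ ($d = -3 + \frac{7 - 1}{6} = -3 + \frac{1}{6} \cdot 6 = -3 + 1 = -2$)
$O{\left(Z \right)} = - 9 Z$ ($O{\left(Z \right)} = \frac{\left(-18\right) Z}{2} = - 9 Z$)
$- 5 \left(-2 + O{\left(d \right)}\right) = - 5 \left(-2 - -18\right) = - 5 \left(-2 + 18\right) = \left(-5\right) 16 = -80$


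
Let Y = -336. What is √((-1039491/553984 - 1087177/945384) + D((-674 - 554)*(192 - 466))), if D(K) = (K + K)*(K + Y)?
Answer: √946727432777552797774779780657/2045810976 ≈ 4.7561e+5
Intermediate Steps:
D(K) = 2*K*(-336 + K) (D(K) = (K + K)*(K - 336) = (2*K)*(-336 + K) = 2*K*(-336 + K))
√((-1039491/553984 - 1087177/945384) + D((-674 - 554)*(192 - 466))) = √((-1039491/553984 - 1087177/945384) + 2*((-674 - 554)*(192 - 466))*(-336 + (-674 - 554)*(192 - 466))) = √((-1039491*1/553984 - 1087177*1/945384) + 2*(-1228*(-274))*(-336 - 1228*(-274))) = √((-1039491/553984 - 1087177/945384) + 2*336472*(-336 + 336472)) = √(-198124602839/65465951232 + 2*336472*336136) = √(-198124602839/65465951232 + 226200704384) = √(14808444281648867998249/65465951232) = √946727432777552797774779780657/2045810976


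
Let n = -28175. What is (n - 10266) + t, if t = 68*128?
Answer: -29737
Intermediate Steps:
t = 8704
(n - 10266) + t = (-28175 - 10266) + 8704 = -38441 + 8704 = -29737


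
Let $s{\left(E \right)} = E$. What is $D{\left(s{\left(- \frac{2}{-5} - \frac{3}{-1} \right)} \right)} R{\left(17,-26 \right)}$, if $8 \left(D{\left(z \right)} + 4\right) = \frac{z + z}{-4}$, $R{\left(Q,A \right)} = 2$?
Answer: $- \frac{337}{40} \approx -8.425$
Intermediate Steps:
$D{\left(z \right)} = -4 - \frac{z}{16}$ ($D{\left(z \right)} = -4 + \frac{\left(z + z\right) \frac{1}{-4}}{8} = -4 + \frac{2 z \left(- \frac{1}{4}\right)}{8} = -4 + \frac{\left(- \frac{1}{2}\right) z}{8} = -4 - \frac{z}{16}$)
$D{\left(s{\left(- \frac{2}{-5} - \frac{3}{-1} \right)} \right)} R{\left(17,-26 \right)} = \left(-4 - \frac{- \frac{2}{-5} - \frac{3}{-1}}{16}\right) 2 = \left(-4 - \frac{\left(-2\right) \left(- \frac{1}{5}\right) - -3}{16}\right) 2 = \left(-4 - \frac{\frac{2}{5} + 3}{16}\right) 2 = \left(-4 - \frac{17}{80}\right) 2 = \left(- \frac{337}{80}\right) 2 = - \frac{337}{40}$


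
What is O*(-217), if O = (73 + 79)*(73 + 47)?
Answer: -3958080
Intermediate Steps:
O = 18240 (O = 152*120 = 18240)
O*(-217) = 18240*(-217) = -3958080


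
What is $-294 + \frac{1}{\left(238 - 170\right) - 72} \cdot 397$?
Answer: $- \frac{1573}{4} \approx -393.25$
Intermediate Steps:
$-294 + \frac{1}{\left(238 - 170\right) - 72} \cdot 397 = -294 + \frac{1}{68 - 72} \cdot 397 = -294 + \frac{1}{-4} \cdot 397 = -294 - \frac{397}{4} = - \frac{1573}{4}$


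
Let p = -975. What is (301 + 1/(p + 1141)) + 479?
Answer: 129481/166 ≈ 780.01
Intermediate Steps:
(301 + 1/(p + 1141)) + 479 = (301 + 1/(-975 + 1141)) + 479 = (301 + 1/166) + 479 = 49967/166 + 479 = 129481/166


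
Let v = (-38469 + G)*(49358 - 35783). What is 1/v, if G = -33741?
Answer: -1/980250750 ≈ -1.0201e-9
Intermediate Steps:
v = -980250750 (v = (-38469 - 33741)*(49358 - 35783) = -72210*13575 = -980250750)
1/v = 1/(-980250750) = -1/980250750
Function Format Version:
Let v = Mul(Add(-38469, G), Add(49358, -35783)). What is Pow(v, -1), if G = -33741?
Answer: Rational(-1, 980250750) ≈ -1.0201e-9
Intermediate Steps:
v = -980250750 (v = Mul(Add(-38469, -33741), Add(49358, -35783)) = Mul(-72210, 13575) = -980250750)
Pow(v, -1) = Pow(-980250750, -1) = Rational(-1, 980250750)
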